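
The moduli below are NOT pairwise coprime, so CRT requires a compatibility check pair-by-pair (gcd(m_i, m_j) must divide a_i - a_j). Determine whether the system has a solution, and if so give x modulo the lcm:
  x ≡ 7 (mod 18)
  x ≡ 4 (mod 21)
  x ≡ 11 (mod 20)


Moduli 18, 21, 20 are not pairwise coprime, so CRT works modulo lcm(m_i) when all pairwise compatibility conditions hold.
Pairwise compatibility: gcd(m_i, m_j) must divide a_i - a_j for every pair.
Merge one congruence at a time:
  Start: x ≡ 7 (mod 18).
  Combine with x ≡ 4 (mod 21): gcd(18, 21) = 3; 4 - 7 = -3, which IS divisible by 3, so compatible.
    Write x = 7 + 18·t and substitute into x ≡ 4 (mod 21): 18·t ≡ 4 − 7 = -3 (mod 21).
    Divide the congruence (and modulus) by g = 3: 6·t ≡ -1 (mod 7).
    Reduce coefficients mod 7: 6·t ≡ 6 (mod 7).
    The inverse of 6 mod 7 is 6 (since 6·6 = 36 = 5·7 + 1), so t ≡ 6·6 = 36 ≡ 1 (mod 7).
    Then x = 7 + 18·1 = 25, valid modulo lcm(18, 21) = 126: x ≡ 25 (mod 126).
  Combine with x ≡ 11 (mod 20): gcd(126, 20) = 2; 11 - 25 = -14, which IS divisible by 2, so compatible.
    Write x = 25 + 126·t and substitute into x ≡ 11 (mod 20): 126·t ≡ 11 − 25 = -14 (mod 20).
    Divide the congruence (and modulus) by g = 2: 63·t ≡ -7 (mod 10).
    Reduce coefficients mod 10: 3·t ≡ 3 (mod 10).
    The inverse of 3 mod 10 is 7 (since 3·7 = 21 = 2·10 + 1), so t ≡ 7·3 = 21 ≡ 1 (mod 10).
    Then x = 25 + 126·1 = 151, valid modulo lcm(126, 20) = 1260: x ≡ 151 (mod 1260).
Verify: 151 mod 18 = 7, 151 mod 21 = 4, 151 mod 20 = 11.

x ≡ 151 (mod 1260).


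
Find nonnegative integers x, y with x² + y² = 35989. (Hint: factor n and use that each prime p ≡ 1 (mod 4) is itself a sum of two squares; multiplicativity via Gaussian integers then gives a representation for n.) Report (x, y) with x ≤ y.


Step 1: Factor n = 35989 = 17 · 29 · 73.
Step 2: Check the mod-4 condition on each prime factor: 17 ≡ 1 (mod 4), exponent 1; 29 ≡ 1 (mod 4), exponent 1; 73 ≡ 1 (mod 4), exponent 1.
All primes ≡ 3 (mod 4) appear to even exponent (or don't appear), so by the two-squares theorem n IS expressible as a sum of two squares.
Step 3: Build a representation. Here n = 17 · 29 · 73 is a product of primes ≡ 1 (mod 4). Each prime p ≡ 1 (mod 4) is itself a sum of two squares; find a² by testing p − a² for a perfect square:
  17: 17 − 1² = 16 = 4² ⇒ 17 = 1² + 4².
  29: 29 − 1² = 28, 29 − 2² = 25 = 5² ⇒ 29 = 2² + 5².
  73: 73 − 1² = 72, 73 − 2² = 69, 73 − 3² = 64 = 8² ⇒ 73 = 3² + 8².
  Combine using the Brahmagupta–Fibonacci identity (a² + b²)(c² + d²) = (ac − bd)² + (ad + bc)² = (ac + bd)² + (ad − bc)²:
  17 · 29 = 493: from (1² + 4²)(2² + 5²), take (1·2 − 4·5, 1·5 + 4·2) = (2 − 20, 5 + 8) = (-18, 13); dropping signs (only squares matter) gives (18, 13); check 18² + 13² = 324 + 169 = 493 ✓.
  493 · 73 = 35989: from (18² + 13²)(3² + 8²), take (18·3 − 13·8, 18·8 + 13·3) = (54 − 104, 144 + 39) = (-50, 183); dropping signs (only squares matter) gives (50, 183); check 50² + 183² = 2500 + 33489 = 35989 ✓.
Step 4: Order so x ≤ y and verify: 50² + 183² = 2500 + 33489 = 35989 = n. ✓

n = 35989 = 50² + 183² (one valid representation with x ≤ y).


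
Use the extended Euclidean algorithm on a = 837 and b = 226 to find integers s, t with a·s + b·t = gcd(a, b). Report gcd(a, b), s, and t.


Euclidean algorithm on (837, 226) — divide until remainder is 0:
  837 = 3 · 226 + 159
  226 = 1 · 159 + 67
  159 = 2 · 67 + 25
  67 = 2 · 25 + 17
  25 = 1 · 17 + 8
  17 = 2 · 8 + 1
  8 = 8 · 1 + 0
gcd(837, 226) = 1.
Track Bezout coefficients alongside the remainders: start with r₀ = 837 = a·1 + b·0 (s = 1, t = 0) and r₁ = 226 = a·0 + b·1 (s = 0, t = 1); each new remainder r_{k+1} = r_{k-1} − q_k·r_k inherits s_{k+1} = s_{k-1} − q_k·s_k, t_{k+1} = t_{k-1} − q_k·t_k, so r_k = a·s_k + b·t_k at every step:
  q = 3: r = 159, s = 1 − 3·0 = 1, t = 0 − 3·1 = -3  (check: 837·1 + 226·(-3) = 159)
  q = 1: r = 67, s = 0 − 1·1 = -1, t = 1 − 1·(-3) = 4  (check: 837·(-1) + 226·4 = 67)
  q = 2: r = 25, s = 1 − 2·(-1) = 3, t = -3 − 2·4 = -11  (check: 837·3 + 226·(-11) = 25)
  q = 2: r = 17, s = -1 − 2·3 = -7, t = 4 − 2·(-11) = 26  (check: 837·(-7) + 226·26 = 17)
  q = 1: r = 8, s = 3 − 1·(-7) = 10, t = -11 − 1·26 = -37  (check: 837·10 + 226·(-37) = 8)
  q = 2: r = 1, s = -7 − 2·10 = -27, t = 26 − 2·(-37) = 100  (check: 837·(-27) + 226·100 = 1)
The row with r = 1 (the gcd) gives the Bezout coefficients s = -27, t = 100.
Result: 837 · (-27) + 226 · (100) = 1.

gcd(837, 226) = 1; s = -27, t = 100 (check: 837·(-27) + 226·100 = 1).


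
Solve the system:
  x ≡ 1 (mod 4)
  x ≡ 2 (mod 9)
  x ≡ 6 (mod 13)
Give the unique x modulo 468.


Moduli 4, 9, 13 are pairwise coprime; by CRT there is a unique solution modulo M = 4 · 9 · 13 = 468.
Solve pairwise, accumulating the modulus:
  Start with x ≡ 1 (mod 4).
  Combine with x ≡ 2 (mod 9): since gcd(4, 9) = 1, we get a unique residue mod 36.
    Write x = 1 + 4·t and substitute into x ≡ 2 (mod 9): 4·t ≡ 2 − 1 = 1 (mod 9).
    The inverse of 4 mod 9 is 7 (since 4·7 = 28 = 3·9 + 1), so t ≡ 7·1 = 7 ≡ 7 (mod 9).
    Then x = 1 + 4·7 = 29, valid modulo lcm(4, 9) = 36: x ≡ 29 (mod 36).
  Combine with x ≡ 6 (mod 13): since gcd(36, 13) = 1, we get a unique residue mod 468.
    Write x = 29 + 36·t and substitute into x ≡ 6 (mod 13): 36·t ≡ 6 − 29 = -23 (mod 13).
    Reduce coefficients mod 13: 10·t ≡ 3 (mod 13).
    The inverse of 10 mod 13 is 4 (since 10·4 = 40 = 3·13 + 1), so t ≡ 4·3 = 12 ≡ 12 (mod 13).
    Then x = 29 + 36·12 = 461, valid modulo lcm(36, 13) = 468: x ≡ 461 (mod 468).
Verify: 461 mod 4 = 1 ✓, 461 mod 9 = 2 ✓, 461 mod 13 = 6 ✓.

x ≡ 461 (mod 468).


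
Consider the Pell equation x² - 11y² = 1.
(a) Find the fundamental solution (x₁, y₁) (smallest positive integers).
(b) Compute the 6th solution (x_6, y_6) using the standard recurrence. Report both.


Step 1: Find the fundamental solution (x₁, y₁) of x² - 11y² = 1.
  Expand √11 as a continued fraction. a₀ = ⌊√11⌋ = 3; iterate m_{k+1} = d_k·a_k − m_k, d_{k+1} = (11 − m_{k+1}²)/d_k, a_{k+1} = ⌊(a₀ + m_{k+1})/d_{k+1}⌋ (starting m₀ = 0, d₀ = 1), with convergents p_k = a_k·p_{k-1} + p_{k-2}, q_k = a_k·q_{k-1} + q_{k-2} (p₋₁ = 1, q₋₁ = 0):
  k = 0: a₀ = 3; p₀/q₀ = 3/1; p₀² − 11·q₀² = 9 − 11 = -2.
  k = 1: m = 3, d = 2, a = ⌊(3 + 3)/2⌋ = 3; p/q = (3·3 + 1)/(3·1 + 0) = 10/3; p² − 11·q² = 100 − 99 = 1.
  The first convergent with p² − 11·q² = 1 gives the fundamental solution (x₁, y₁) = (10, 3).
Step 2: Apply the recurrence (x_{n+1}, y_{n+1}) = (x₁x_n + 11y₁y_n, x₁y_n + y₁x_n) repeatedly.
  From (x_1, y_1) = (10, 3): x_2 = 10·10 + 11·3·3 = 199; y_2 = 10·3 + 3·10 = 60.
  From (x_2, y_2) = (199, 60): x_3 = 10·199 + 11·3·60 = 3970; y_3 = 10·60 + 3·199 = 1197.
  From (x_3, y_3) = (3970, 1197): x_4 = 10·3970 + 11·3·1197 = 79201; y_4 = 10·1197 + 3·3970 = 23880.
  From (x_4, y_4) = (79201, 23880): x_5 = 10·79201 + 11·3·23880 = 1580050; y_5 = 10·23880 + 3·79201 = 476403.
  From (x_5, y_5) = (1580050, 476403): x_6 = 10·1580050 + 11·3·476403 = 31521799; y_6 = 10·476403 + 3·1580050 = 9504180.
Step 3: Verify x_6² - 11·y_6² = 993623812196401 - 993623812196400 = 1 (should be 1). ✓

(x_1, y_1) = (10, 3); (x_6, y_6) = (31521799, 9504180).


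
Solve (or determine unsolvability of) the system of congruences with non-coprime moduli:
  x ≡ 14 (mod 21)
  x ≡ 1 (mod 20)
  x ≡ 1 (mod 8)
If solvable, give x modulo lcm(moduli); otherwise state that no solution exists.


Moduli 21, 20, 8 are not pairwise coprime, so CRT works modulo lcm(m_i) when all pairwise compatibility conditions hold.
Pairwise compatibility: gcd(m_i, m_j) must divide a_i - a_j for every pair.
Merge one congruence at a time:
  Start: x ≡ 14 (mod 21).
  Combine with x ≡ 1 (mod 20): gcd(21, 20) = 1; 1 - 14 = -13, which IS divisible by 1, so compatible.
    Write x = 14 + 21·t and substitute into x ≡ 1 (mod 20): 21·t ≡ 1 − 14 = -13 (mod 20).
    Reduce coefficients mod 20: 1·t ≡ 7 (mod 20).
    So t ≡ 7 (mod 20).
    Then x = 14 + 21·7 = 161, valid modulo lcm(21, 20) = 420: x ≡ 161 (mod 420).
  Combine with x ≡ 1 (mod 8): gcd(420, 8) = 4; 1 - 161 = -160, which IS divisible by 4, so compatible.
    Write x = 161 + 420·t and substitute into x ≡ 1 (mod 8): 420·t ≡ 1 − 161 = -160 (mod 8).
    Divide the congruence (and modulus) by g = 4: 105·t ≡ -40 (mod 2).
    Reduce coefficients mod 2: 1·t ≡ 0 (mod 2).
    So t ≡ 0 (mod 2).
    Then x = 161 + 420·0 = 161, valid modulo lcm(420, 8) = 840: x ≡ 161 (mod 840).
Verify: 161 mod 21 = 14, 161 mod 20 = 1, 161 mod 8 = 1.

x ≡ 161 (mod 840).


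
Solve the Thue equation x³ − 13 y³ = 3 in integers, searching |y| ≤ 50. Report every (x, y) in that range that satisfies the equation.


The equation is x³ - 13y³ = 3. For fixed y, x³ = 13·y³ + 3, so a solution requires the RHS to be a perfect cube.
Strategy: iterate y from -50 to 50, compute RHS = 13·y³ + 3, and check whether it is a (positive or negative) perfect cube.
Check small values of y:
  y = 0: RHS = 3 is not a perfect cube.
  y = 1: RHS = 16 is not a perfect cube.
  y = -1: RHS = -10 is not a perfect cube.
  y = 2: RHS = 107 is not a perfect cube.
  y = -2: RHS = -101 is not a perfect cube.
  y = 3: RHS = 354 is not a perfect cube.
  y = -3: RHS = -348 is not a perfect cube.
Continuing the search up to |y| = 50 finds no solutions either.
No (x, y) in the scanned range satisfies the equation.

No integer solutions with |y| ≤ 50.


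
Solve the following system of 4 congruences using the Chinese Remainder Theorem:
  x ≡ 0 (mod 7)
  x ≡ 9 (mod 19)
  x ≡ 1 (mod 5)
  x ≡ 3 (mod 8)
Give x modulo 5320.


Product of moduli M = 7 · 19 · 5 · 8 = 5320.
Merge one congruence at a time:
  Start: x ≡ 0 (mod 7).
  Combine with x ≡ 9 (mod 19); new modulus lcm = 133.
    Write x = 0 + 7·t and substitute into x ≡ 9 (mod 19): 7·t ≡ 9 − 0 = 9 (mod 19).
    The inverse of 7 mod 19 is 11 (since 7·11 = 77 = 4·19 + 1), so t ≡ 11·9 = 99 ≡ 4 (mod 19).
    Then x = 0 + 7·4 = 28, valid modulo lcm(7, 19) = 133: x ≡ 28 (mod 133).
  Combine with x ≡ 1 (mod 5); new modulus lcm = 665.
    Write x = 28 + 133·t and substitute into x ≡ 1 (mod 5): 133·t ≡ 1 − 28 = -27 (mod 5).
    Reduce coefficients mod 5: 3·t ≡ 3 (mod 5).
    The inverse of 3 mod 5 is 2 (since 3·2 = 6 = 1·5 + 1), so t ≡ 2·3 = 6 ≡ 1 (mod 5).
    Then x = 28 + 133·1 = 161, valid modulo lcm(133, 5) = 665: x ≡ 161 (mod 665).
  Combine with x ≡ 3 (mod 8); new modulus lcm = 5320.
    Write x = 161 + 665·t and substitute into x ≡ 3 (mod 8): 665·t ≡ 3 − 161 = -158 (mod 8).
    Reduce coefficients mod 8: 1·t ≡ 2 (mod 8).
    So t ≡ 2 (mod 8).
    Then x = 161 + 665·2 = 1491, valid modulo lcm(665, 8) = 5320: x ≡ 1491 (mod 5320).
Verify against each original: 1491 mod 7 = 0, 1491 mod 19 = 9, 1491 mod 5 = 1, 1491 mod 8 = 3.

x ≡ 1491 (mod 5320).


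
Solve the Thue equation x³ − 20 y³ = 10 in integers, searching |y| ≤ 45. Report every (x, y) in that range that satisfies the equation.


The equation is x³ - 20y³ = 10. For fixed y, x³ = 20·y³ + 10, so a solution requires the RHS to be a perfect cube.
Strategy: iterate y from -45 to 45, compute RHS = 20·y³ + 10, and check whether it is a (positive or negative) perfect cube.
Check small values of y:
  y = 0: RHS = 10 is not a perfect cube.
  y = 1: RHS = 30 is not a perfect cube.
  y = -1: RHS = -10 is not a perfect cube.
  y = 2: RHS = 170 is not a perfect cube.
  y = -2: RHS = -150 is not a perfect cube.
  y = 3: RHS = 550 is not a perfect cube.
  y = -3: RHS = -530 is not a perfect cube.
Continuing the search up to |y| = 45 finds no solutions either.
No (x, y) in the scanned range satisfies the equation.

No integer solutions with |y| ≤ 45.


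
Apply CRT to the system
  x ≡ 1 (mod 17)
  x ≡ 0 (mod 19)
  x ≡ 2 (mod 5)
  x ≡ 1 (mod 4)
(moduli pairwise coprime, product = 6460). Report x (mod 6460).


Product of moduli M = 17 · 19 · 5 · 4 = 6460.
Merge one congruence at a time:
  Start: x ≡ 1 (mod 17).
  Combine with x ≡ 0 (mod 19); new modulus lcm = 323.
    Write x = 1 + 17·t and substitute into x ≡ 0 (mod 19): 17·t ≡ 0 − 1 = -1 (mod 19).
    Reduce coefficients mod 19: 17·t ≡ 18 (mod 19).
    The inverse of 17 mod 19 is 9 (since 17·9 = 153 = 8·19 + 1), so t ≡ 9·18 = 162 ≡ 10 (mod 19).
    Then x = 1 + 17·10 = 171, valid modulo lcm(17, 19) = 323: x ≡ 171 (mod 323).
  Combine with x ≡ 2 (mod 5); new modulus lcm = 1615.
    Write x = 171 + 323·t and substitute into x ≡ 2 (mod 5): 323·t ≡ 2 − 171 = -169 (mod 5).
    Reduce coefficients mod 5: 3·t ≡ 1 (mod 5).
    The inverse of 3 mod 5 is 2 (since 3·2 = 6 = 1·5 + 1), so t ≡ 2·1 = 2 ≡ 2 (mod 5).
    Then x = 171 + 323·2 = 817, valid modulo lcm(323, 5) = 1615: x ≡ 817 (mod 1615).
  Combine with x ≡ 1 (mod 4); new modulus lcm = 6460.
    Write x = 817 + 1615·t and substitute into x ≡ 1 (mod 4): 1615·t ≡ 1 − 817 = -816 (mod 4).
    Reduce coefficients mod 4: 3·t ≡ 0 (mod 4).
    The inverse of 3 mod 4 is 3 (since 3·3 = 9 = 2·4 + 1), so t ≡ 3·0 = 0 ≡ 0 (mod 4).
    Then x = 817 + 1615·0 = 817, valid modulo lcm(1615, 4) = 6460: x ≡ 817 (mod 6460).
Verify against each original: 817 mod 17 = 1, 817 mod 19 = 0, 817 mod 5 = 2, 817 mod 4 = 1.

x ≡ 817 (mod 6460).


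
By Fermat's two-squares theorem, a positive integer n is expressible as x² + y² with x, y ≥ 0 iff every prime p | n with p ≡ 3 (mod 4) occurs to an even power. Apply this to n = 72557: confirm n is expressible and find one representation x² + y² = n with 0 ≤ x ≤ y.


Step 1: Factor n = 72557 = 37^2 · 53.
Step 2: Check the mod-4 condition on each prime factor: 37 ≡ 1 (mod 4), exponent 2; 53 ≡ 1 (mod 4), exponent 1.
All primes ≡ 3 (mod 4) appear to even exponent (or don't appear), so by the two-squares theorem n IS expressible as a sum of two squares.
Step 3: Build a representation. Here n = 37 · 37 · 53 is a product of primes ≡ 1 (mod 4). Each prime p ≡ 1 (mod 4) is itself a sum of two squares; find a² by testing p − a² for a perfect square:
  37: 37 − 1² = 36 = 6² ⇒ 37 = 1² + 6².
  53: 53 − 1² = 52, 53 − 2² = 49 = 7² ⇒ 53 = 2² + 7².
  Combine using the Brahmagupta–Fibonacci identity (a² + b²)(c² + d²) = (ac − bd)² + (ad + bc)² = (ac + bd)² + (ad − bc)²:
  37 · 37 = 1369: from (1² + 6²)(1² + 6²), take (1·1 − 6·6, 1·6 + 6·1) = (1 − 36, 6 + 6) = (-35, 12); dropping signs (only squares matter) gives (35, 12); check 35² + 12² = 1225 + 144 = 1369 ✓.
  1369 · 53 = 72557: from (35² + 12²)(2² + 7²), take (35·2 − 12·7, 35·7 + 12·2) = (70 − 84, 245 + 24) = (-14, 269); dropping signs (only squares matter) gives (14, 269); check 14² + 269² = 196 + 72361 = 72557 ✓.
Step 4: Order so x ≤ y and verify: 14² + 269² = 196 + 72361 = 72557 = n. ✓

n = 72557 = 14² + 269² (one valid representation with x ≤ y).


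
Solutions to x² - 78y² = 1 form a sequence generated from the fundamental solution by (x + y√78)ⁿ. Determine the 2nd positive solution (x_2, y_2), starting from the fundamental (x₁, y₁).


Step 1: Find the fundamental solution (x₁, y₁) of x² - 78y² = 1.
  Expand √78 as a continued fraction. a₀ = ⌊√78⌋ = 8; iterate m_{k+1} = d_k·a_k − m_k, d_{k+1} = (78 − m_{k+1}²)/d_k, a_{k+1} = ⌊(a₀ + m_{k+1})/d_{k+1}⌋ (starting m₀ = 0, d₀ = 1), with convergents p_k = a_k·p_{k-1} + p_{k-2}, q_k = a_k·q_{k-1} + q_{k-2} (p₋₁ = 1, q₋₁ = 0):
  k = 0: a₀ = 8; p₀/q₀ = 8/1; p₀² − 78·q₀² = 64 − 78 = -14.
  k = 1: m = 8, d = 14, a = ⌊(8 + 8)/14⌋ = 1; p/q = (1·8 + 1)/(1·1 + 0) = 9/1; p² − 78·q² = 81 − 78 = 3.
  k = 2: m = 6, d = 3, a = ⌊(8 + 6)/3⌋ = 4; p/q = (4·9 + 8)/(4·1 + 1) = 44/5; p² − 78·q² = 1936 − 1950 = -14.
  k = 3: m = 6, d = 14, a = ⌊(8 + 6)/14⌋ = 1; p/q = (1·44 + 9)/(1·5 + 1) = 53/6; p² − 78·q² = 2809 − 2808 = 1.
  The first convergent with p² − 78·q² = 1 gives the fundamental solution (x₁, y₁) = (53, 6).
Step 2: Apply the recurrence (x_{n+1}, y_{n+1}) = (x₁x_n + 78y₁y_n, x₁y_n + y₁x_n) repeatedly.
  From (x_1, y_1) = (53, 6): x_2 = 53·53 + 78·6·6 = 5617; y_2 = 53·6 + 6·53 = 636.
Step 3: Verify x_2² - 78·y_2² = 31550689 - 31550688 = 1 (should be 1). ✓

(x_1, y_1) = (53, 6); (x_2, y_2) = (5617, 636).


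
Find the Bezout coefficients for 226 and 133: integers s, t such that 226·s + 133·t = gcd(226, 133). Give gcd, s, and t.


Euclidean algorithm on (226, 133) — divide until remainder is 0:
  226 = 1 · 133 + 93
  133 = 1 · 93 + 40
  93 = 2 · 40 + 13
  40 = 3 · 13 + 1
  13 = 13 · 1 + 0
gcd(226, 133) = 1.
Track Bezout coefficients alongside the remainders: start with r₀ = 226 = a·1 + b·0 (s = 1, t = 0) and r₁ = 133 = a·0 + b·1 (s = 0, t = 1); each new remainder r_{k+1} = r_{k-1} − q_k·r_k inherits s_{k+1} = s_{k-1} − q_k·s_k, t_{k+1} = t_{k-1} − q_k·t_k, so r_k = a·s_k + b·t_k at every step:
  q = 1: r = 93, s = 1 − 1·0 = 1, t = 0 − 1·1 = -1  (check: 226·1 + 133·(-1) = 93)
  q = 1: r = 40, s = 0 − 1·1 = -1, t = 1 − 1·(-1) = 2  (check: 226·(-1) + 133·2 = 40)
  q = 2: r = 13, s = 1 − 2·(-1) = 3, t = -1 − 2·2 = -5  (check: 226·3 + 133·(-5) = 13)
  q = 3: r = 1, s = -1 − 3·3 = -10, t = 2 − 3·(-5) = 17  (check: 226·(-10) + 133·17 = 1)
The row with r = 1 (the gcd) gives the Bezout coefficients s = -10, t = 17.
Result: 226 · (-10) + 133 · (17) = 1.

gcd(226, 133) = 1; s = -10, t = 17 (check: 226·(-10) + 133·17 = 1).


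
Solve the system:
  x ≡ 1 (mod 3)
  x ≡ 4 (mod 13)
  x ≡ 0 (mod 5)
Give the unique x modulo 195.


Moduli 3, 13, 5 are pairwise coprime; by CRT there is a unique solution modulo M = 3 · 13 · 5 = 195.
Solve pairwise, accumulating the modulus:
  Start with x ≡ 1 (mod 3).
  Combine with x ≡ 4 (mod 13): since gcd(3, 13) = 1, we get a unique residue mod 39.
    Write x = 1 + 3·t and substitute into x ≡ 4 (mod 13): 3·t ≡ 4 − 1 = 3 (mod 13).
    The inverse of 3 mod 13 is 9 (since 3·9 = 27 = 2·13 + 1), so t ≡ 9·3 = 27 ≡ 1 (mod 13).
    Then x = 1 + 3·1 = 4, valid modulo lcm(3, 13) = 39: x ≡ 4 (mod 39).
  Combine with x ≡ 0 (mod 5): since gcd(39, 5) = 1, we get a unique residue mod 195.
    Write x = 4 + 39·t and substitute into x ≡ 0 (mod 5): 39·t ≡ 0 − 4 = -4 (mod 5).
    Reduce coefficients mod 5: 4·t ≡ 1 (mod 5).
    The inverse of 4 mod 5 is 4 (since 4·4 = 16 = 3·5 + 1), so t ≡ 4·1 = 4 ≡ 4 (mod 5).
    Then x = 4 + 39·4 = 160, valid modulo lcm(39, 5) = 195: x ≡ 160 (mod 195).
Verify: 160 mod 3 = 1 ✓, 160 mod 13 = 4 ✓, 160 mod 5 = 0 ✓.

x ≡ 160 (mod 195).


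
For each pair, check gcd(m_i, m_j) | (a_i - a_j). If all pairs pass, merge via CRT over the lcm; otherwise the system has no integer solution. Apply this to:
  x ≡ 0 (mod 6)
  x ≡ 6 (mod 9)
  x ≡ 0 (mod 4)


Moduli 6, 9, 4 are not pairwise coprime, so CRT works modulo lcm(m_i) when all pairwise compatibility conditions hold.
Pairwise compatibility: gcd(m_i, m_j) must divide a_i - a_j for every pair.
Merge one congruence at a time:
  Start: x ≡ 0 (mod 6).
  Combine with x ≡ 6 (mod 9): gcd(6, 9) = 3; 6 - 0 = 6, which IS divisible by 3, so compatible.
    Write x = 0 + 6·t and substitute into x ≡ 6 (mod 9): 6·t ≡ 6 − 0 = 6 (mod 9).
    Divide the congruence (and modulus) by g = 3: 2·t ≡ 2 (mod 3).
    The inverse of 2 mod 3 is 2 (since 2·2 = 4 = 1·3 + 1), so t ≡ 2·2 = 4 ≡ 1 (mod 3).
    Then x = 0 + 6·1 = 6, valid modulo lcm(6, 9) = 18: x ≡ 6 (mod 18).
  Combine with x ≡ 0 (mod 4): gcd(18, 4) = 2; 0 - 6 = -6, which IS divisible by 2, so compatible.
    Write x = 6 + 18·t and substitute into x ≡ 0 (mod 4): 18·t ≡ 0 − 6 = -6 (mod 4).
    Divide the congruence (and modulus) by g = 2: 9·t ≡ -3 (mod 2).
    Reduce coefficients mod 2: 1·t ≡ 1 (mod 2).
    So t ≡ 1 (mod 2).
    Then x = 6 + 18·1 = 24, valid modulo lcm(18, 4) = 36: x ≡ 24 (mod 36).
Verify: 24 mod 6 = 0, 24 mod 9 = 6, 24 mod 4 = 0.

x ≡ 24 (mod 36).


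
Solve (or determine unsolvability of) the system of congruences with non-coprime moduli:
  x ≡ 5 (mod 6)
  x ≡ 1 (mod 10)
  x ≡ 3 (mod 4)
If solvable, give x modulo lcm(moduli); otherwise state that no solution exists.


Moduli 6, 10, 4 are not pairwise coprime, so CRT works modulo lcm(m_i) when all pairwise compatibility conditions hold.
Pairwise compatibility: gcd(m_i, m_j) must divide a_i - a_j for every pair.
Merge one congruence at a time:
  Start: x ≡ 5 (mod 6).
  Combine with x ≡ 1 (mod 10): gcd(6, 10) = 2; 1 - 5 = -4, which IS divisible by 2, so compatible.
    Write x = 5 + 6·t and substitute into x ≡ 1 (mod 10): 6·t ≡ 1 − 5 = -4 (mod 10).
    Divide the congruence (and modulus) by g = 2: 3·t ≡ -2 (mod 5).
    Reduce coefficients mod 5: 3·t ≡ 3 (mod 5).
    The inverse of 3 mod 5 is 2 (since 3·2 = 6 = 1·5 + 1), so t ≡ 2·3 = 6 ≡ 1 (mod 5).
    Then x = 5 + 6·1 = 11, valid modulo lcm(6, 10) = 30: x ≡ 11 (mod 30).
  Combine with x ≡ 3 (mod 4): gcd(30, 4) = 2; 3 - 11 = -8, which IS divisible by 2, so compatible.
    Write x = 11 + 30·t and substitute into x ≡ 3 (mod 4): 30·t ≡ 3 − 11 = -8 (mod 4).
    Divide the congruence (and modulus) by g = 2: 15·t ≡ -4 (mod 2).
    Reduce coefficients mod 2: 1·t ≡ 0 (mod 2).
    So t ≡ 0 (mod 2).
    Then x = 11 + 30·0 = 11, valid modulo lcm(30, 4) = 60: x ≡ 11 (mod 60).
Verify: 11 mod 6 = 5, 11 mod 10 = 1, 11 mod 4 = 3.

x ≡ 11 (mod 60).


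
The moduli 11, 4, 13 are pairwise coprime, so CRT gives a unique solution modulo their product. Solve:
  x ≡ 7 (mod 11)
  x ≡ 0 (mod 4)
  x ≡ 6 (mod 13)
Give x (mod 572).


Moduli 11, 4, 13 are pairwise coprime; by CRT there is a unique solution modulo M = 11 · 4 · 13 = 572.
Solve pairwise, accumulating the modulus:
  Start with x ≡ 7 (mod 11).
  Combine with x ≡ 0 (mod 4): since gcd(11, 4) = 1, we get a unique residue mod 44.
    Write x = 7 + 11·t and substitute into x ≡ 0 (mod 4): 11·t ≡ 0 − 7 = -7 (mod 4).
    Reduce coefficients mod 4: 3·t ≡ 1 (mod 4).
    The inverse of 3 mod 4 is 3 (since 3·3 = 9 = 2·4 + 1), so t ≡ 3·1 = 3 ≡ 3 (mod 4).
    Then x = 7 + 11·3 = 40, valid modulo lcm(11, 4) = 44: x ≡ 40 (mod 44).
  Combine with x ≡ 6 (mod 13): since gcd(44, 13) = 1, we get a unique residue mod 572.
    Write x = 40 + 44·t and substitute into x ≡ 6 (mod 13): 44·t ≡ 6 − 40 = -34 (mod 13).
    Reduce coefficients mod 13: 5·t ≡ 5 (mod 13).
    The inverse of 5 mod 13 is 8 (since 5·8 = 40 = 3·13 + 1), so t ≡ 8·5 = 40 ≡ 1 (mod 13).
    Then x = 40 + 44·1 = 84, valid modulo lcm(44, 13) = 572: x ≡ 84 (mod 572).
Verify: 84 mod 11 = 7 ✓, 84 mod 4 = 0 ✓, 84 mod 13 = 6 ✓.

x ≡ 84 (mod 572).


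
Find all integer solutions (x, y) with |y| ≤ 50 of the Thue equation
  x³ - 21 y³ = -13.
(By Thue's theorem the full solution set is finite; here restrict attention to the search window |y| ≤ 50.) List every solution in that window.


The equation is x³ - 21y³ = -13. For fixed y, x³ = 21·y³ − 13, so a solution requires the RHS to be a perfect cube.
Strategy: iterate y from -50 to 50, compute RHS = 21·y³ − 13, and check whether it is a (positive or negative) perfect cube.
Check small values of y:
  y = 0: RHS = -13 is not a perfect cube.
  y = 1: RHS = 8 = (2)³ ⇒ x = 2 works.
  y = -1: RHS = -34 is not a perfect cube.
  y = 2: RHS = 155 is not a perfect cube.
  y = -2: RHS = -181 is not a perfect cube.
  y = 3: RHS = 554 is not a perfect cube.
  y = -3: RHS = -580 is not a perfect cube.
Continuing, at y = 4: RHS = 1331 = (11)³ ⇒ x = 11 works.
Searching the remaining y in |y| ≤ 50 finds no further solutions.
Collected solutions: (2, 1), (11, 4).

Solutions (with |y| ≤ 50): (2, 1), (11, 4).


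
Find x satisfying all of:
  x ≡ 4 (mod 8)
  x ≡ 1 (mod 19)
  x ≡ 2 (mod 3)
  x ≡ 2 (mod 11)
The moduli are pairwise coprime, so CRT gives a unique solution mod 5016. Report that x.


Product of moduli M = 8 · 19 · 3 · 11 = 5016.
Merge one congruence at a time:
  Start: x ≡ 4 (mod 8).
  Combine with x ≡ 1 (mod 19); new modulus lcm = 152.
    Write x = 4 + 8·t and substitute into x ≡ 1 (mod 19): 8·t ≡ 1 − 4 = -3 (mod 19).
    Reduce coefficients mod 19: 8·t ≡ 16 (mod 19).
    The inverse of 8 mod 19 is 12 (since 8·12 = 96 = 5·19 + 1), so t ≡ 12·16 = 192 ≡ 2 (mod 19).
    Then x = 4 + 8·2 = 20, valid modulo lcm(8, 19) = 152: x ≡ 20 (mod 152).
  Combine with x ≡ 2 (mod 3); new modulus lcm = 456.
    Write x = 20 + 152·t and substitute into x ≡ 2 (mod 3): 152·t ≡ 2 − 20 = -18 (mod 3).
    Reduce coefficients mod 3: 2·t ≡ 0 (mod 3).
    The inverse of 2 mod 3 is 2 (since 2·2 = 4 = 1·3 + 1), so t ≡ 2·0 = 0 ≡ 0 (mod 3).
    Then x = 20 + 152·0 = 20, valid modulo lcm(152, 3) = 456: x ≡ 20 (mod 456).
  Combine with x ≡ 2 (mod 11); new modulus lcm = 5016.
    Write x = 20 + 456·t and substitute into x ≡ 2 (mod 11): 456·t ≡ 2 − 20 = -18 (mod 11).
    Reduce coefficients mod 11: 5·t ≡ 4 (mod 11).
    The inverse of 5 mod 11 is 9 (since 5·9 = 45 = 4·11 + 1), so t ≡ 9·4 = 36 ≡ 3 (mod 11).
    Then x = 20 + 456·3 = 1388, valid modulo lcm(456, 11) = 5016: x ≡ 1388 (mod 5016).
Verify against each original: 1388 mod 8 = 4, 1388 mod 19 = 1, 1388 mod 3 = 2, 1388 mod 11 = 2.

x ≡ 1388 (mod 5016).


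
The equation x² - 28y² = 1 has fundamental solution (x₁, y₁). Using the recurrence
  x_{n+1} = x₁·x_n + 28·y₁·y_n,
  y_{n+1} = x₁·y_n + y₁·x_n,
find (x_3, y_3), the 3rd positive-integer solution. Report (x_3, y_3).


Step 1: Find the fundamental solution (x₁, y₁) of x² - 28y² = 1.
  Expand √28 as a continued fraction. a₀ = ⌊√28⌋ = 5; iterate m_{k+1} = d_k·a_k − m_k, d_{k+1} = (28 − m_{k+1}²)/d_k, a_{k+1} = ⌊(a₀ + m_{k+1})/d_{k+1}⌋ (starting m₀ = 0, d₀ = 1), with convergents p_k = a_k·p_{k-1} + p_{k-2}, q_k = a_k·q_{k-1} + q_{k-2} (p₋₁ = 1, q₋₁ = 0):
  k = 0: a₀ = 5; p₀/q₀ = 5/1; p₀² − 28·q₀² = 25 − 28 = -3.
  k = 1: m = 5, d = 3, a = ⌊(5 + 5)/3⌋ = 3; p/q = (3·5 + 1)/(3·1 + 0) = 16/3; p² − 28·q² = 256 − 252 = 4.
  k = 2: m = 4, d = 4, a = ⌊(5 + 4)/4⌋ = 2; p/q = (2·16 + 5)/(2·3 + 1) = 37/7; p² − 28·q² = 1369 − 1372 = -3.
  k = 3: m = 4, d = 3, a = ⌊(5 + 4)/3⌋ = 3; p/q = (3·37 + 16)/(3·7 + 3) = 127/24; p² − 28·q² = 16129 − 16128 = 1.
  The first convergent with p² − 28·q² = 1 gives the fundamental solution (x₁, y₁) = (127, 24).
Step 2: Apply the recurrence (x_{n+1}, y_{n+1}) = (x₁x_n + 28y₁y_n, x₁y_n + y₁x_n) repeatedly.
  From (x_1, y_1) = (127, 24): x_2 = 127·127 + 28·24·24 = 32257; y_2 = 127·24 + 24·127 = 6096.
  From (x_2, y_2) = (32257, 6096): x_3 = 127·32257 + 28·24·6096 = 8193151; y_3 = 127·6096 + 24·32257 = 1548360.
Step 3: Verify x_3² - 28·y_3² = 67127723308801 - 67127723308800 = 1 (should be 1). ✓

(x_1, y_1) = (127, 24); (x_3, y_3) = (8193151, 1548360).


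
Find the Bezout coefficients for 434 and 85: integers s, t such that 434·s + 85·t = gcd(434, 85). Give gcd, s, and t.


Euclidean algorithm on (434, 85) — divide until remainder is 0:
  434 = 5 · 85 + 9
  85 = 9 · 9 + 4
  9 = 2 · 4 + 1
  4 = 4 · 1 + 0
gcd(434, 85) = 1.
Track Bezout coefficients alongside the remainders: start with r₀ = 434 = a·1 + b·0 (s = 1, t = 0) and r₁ = 85 = a·0 + b·1 (s = 0, t = 1); each new remainder r_{k+1} = r_{k-1} − q_k·r_k inherits s_{k+1} = s_{k-1} − q_k·s_k, t_{k+1} = t_{k-1} − q_k·t_k, so r_k = a·s_k + b·t_k at every step:
  q = 5: r = 9, s = 1 − 5·0 = 1, t = 0 − 5·1 = -5  (check: 434·1 + 85·(-5) = 9)
  q = 9: r = 4, s = 0 − 9·1 = -9, t = 1 − 9·(-5) = 46  (check: 434·(-9) + 85·46 = 4)
  q = 2: r = 1, s = 1 − 2·(-9) = 19, t = -5 − 2·46 = -97  (check: 434·19 + 85·(-97) = 1)
The row with r = 1 (the gcd) gives the Bezout coefficients s = 19, t = -97.
Result: 434 · (19) + 85 · (-97) = 1.

gcd(434, 85) = 1; s = 19, t = -97 (check: 434·19 + 85·(-97) = 1).


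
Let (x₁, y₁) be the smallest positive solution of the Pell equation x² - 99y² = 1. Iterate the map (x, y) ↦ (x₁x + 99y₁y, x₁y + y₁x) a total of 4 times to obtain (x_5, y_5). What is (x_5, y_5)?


Step 1: Find the fundamental solution (x₁, y₁) of x² - 99y² = 1.
  Expand √99 as a continued fraction. a₀ = ⌊√99⌋ = 9; iterate m_{k+1} = d_k·a_k − m_k, d_{k+1} = (99 − m_{k+1}²)/d_k, a_{k+1} = ⌊(a₀ + m_{k+1})/d_{k+1}⌋ (starting m₀ = 0, d₀ = 1), with convergents p_k = a_k·p_{k-1} + p_{k-2}, q_k = a_k·q_{k-1} + q_{k-2} (p₋₁ = 1, q₋₁ = 0):
  k = 0: a₀ = 9; p₀/q₀ = 9/1; p₀² − 99·q₀² = 81 − 99 = -18.
  k = 1: m = 9, d = 18, a = ⌊(9 + 9)/18⌋ = 1; p/q = (1·9 + 1)/(1·1 + 0) = 10/1; p² − 99·q² = 100 − 99 = 1.
  The first convergent with p² − 99·q² = 1 gives the fundamental solution (x₁, y₁) = (10, 1).
Step 2: Apply the recurrence (x_{n+1}, y_{n+1}) = (x₁x_n + 99y₁y_n, x₁y_n + y₁x_n) repeatedly.
  From (x_1, y_1) = (10, 1): x_2 = 10·10 + 99·1·1 = 199; y_2 = 10·1 + 1·10 = 20.
  From (x_2, y_2) = (199, 20): x_3 = 10·199 + 99·1·20 = 3970; y_3 = 10·20 + 1·199 = 399.
  From (x_3, y_3) = (3970, 399): x_4 = 10·3970 + 99·1·399 = 79201; y_4 = 10·399 + 1·3970 = 7960.
  From (x_4, y_4) = (79201, 7960): x_5 = 10·79201 + 99·1·7960 = 1580050; y_5 = 10·7960 + 1·79201 = 158801.
Step 3: Verify x_5² - 99·y_5² = 2496558002500 - 2496558002499 = 1 (should be 1). ✓

(x_1, y_1) = (10, 1); (x_5, y_5) = (1580050, 158801).


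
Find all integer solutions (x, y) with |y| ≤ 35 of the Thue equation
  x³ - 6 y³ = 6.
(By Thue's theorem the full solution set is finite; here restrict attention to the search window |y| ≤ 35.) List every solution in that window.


The equation is x³ - 6y³ = 6. For fixed y, x³ = 6·y³ + 6, so a solution requires the RHS to be a perfect cube.
Strategy: iterate y from -35 to 35, compute RHS = 6·y³ + 6, and check whether it is a (positive or negative) perfect cube.
Check small values of y:
  y = 0: RHS = 6 is not a perfect cube.
  y = 1: RHS = 12 is not a perfect cube.
  y = -1: RHS = 0 = (0)³ ⇒ x = 0 works.
  y = 2: RHS = 54 is not a perfect cube.
  y = -2: RHS = -42 is not a perfect cube.
  y = 3: RHS = 168 is not a perfect cube.
  y = -3: RHS = -156 is not a perfect cube.
Continuing the search up to |y| = 35 finds no further solutions beyond those listed.
Collected solutions: (0, -1).

Solutions (with |y| ≤ 35): (0, -1).


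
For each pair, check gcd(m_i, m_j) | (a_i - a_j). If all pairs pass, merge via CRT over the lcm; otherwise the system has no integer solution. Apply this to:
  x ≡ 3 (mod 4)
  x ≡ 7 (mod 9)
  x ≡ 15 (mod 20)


Moduli 4, 9, 20 are not pairwise coprime, so CRT works modulo lcm(m_i) when all pairwise compatibility conditions hold.
Pairwise compatibility: gcd(m_i, m_j) must divide a_i - a_j for every pair.
Merge one congruence at a time:
  Start: x ≡ 3 (mod 4).
  Combine with x ≡ 7 (mod 9): gcd(4, 9) = 1; 7 - 3 = 4, which IS divisible by 1, so compatible.
    Write x = 3 + 4·t and substitute into x ≡ 7 (mod 9): 4·t ≡ 7 − 3 = 4 (mod 9).
    The inverse of 4 mod 9 is 7 (since 4·7 = 28 = 3·9 + 1), so t ≡ 7·4 = 28 ≡ 1 (mod 9).
    Then x = 3 + 4·1 = 7, valid modulo lcm(4, 9) = 36: x ≡ 7 (mod 36).
  Combine with x ≡ 15 (mod 20): gcd(36, 20) = 4; 15 - 7 = 8, which IS divisible by 4, so compatible.
    Write x = 7 + 36·t and substitute into x ≡ 15 (mod 20): 36·t ≡ 15 − 7 = 8 (mod 20).
    Divide the congruence (and modulus) by g = 4: 9·t ≡ 2 (mod 5).
    Reduce coefficients mod 5: 4·t ≡ 2 (mod 5).
    The inverse of 4 mod 5 is 4 (since 4·4 = 16 = 3·5 + 1), so t ≡ 4·2 = 8 ≡ 3 (mod 5).
    Then x = 7 + 36·3 = 115, valid modulo lcm(36, 20) = 180: x ≡ 115 (mod 180).
Verify: 115 mod 4 = 3, 115 mod 9 = 7, 115 mod 20 = 15.

x ≡ 115 (mod 180).


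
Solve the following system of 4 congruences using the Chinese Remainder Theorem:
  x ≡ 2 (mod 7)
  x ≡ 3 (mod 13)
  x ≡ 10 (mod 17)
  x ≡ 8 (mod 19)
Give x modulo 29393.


Product of moduli M = 7 · 13 · 17 · 19 = 29393.
Merge one congruence at a time:
  Start: x ≡ 2 (mod 7).
  Combine with x ≡ 3 (mod 13); new modulus lcm = 91.
    Write x = 2 + 7·t and substitute into x ≡ 3 (mod 13): 7·t ≡ 3 − 2 = 1 (mod 13).
    The inverse of 7 mod 13 is 2 (since 7·2 = 14 = 1·13 + 1), so t ≡ 2·1 = 2 ≡ 2 (mod 13).
    Then x = 2 + 7·2 = 16, valid modulo lcm(7, 13) = 91: x ≡ 16 (mod 91).
  Combine with x ≡ 10 (mod 17); new modulus lcm = 1547.
    Write x = 16 + 91·t and substitute into x ≡ 10 (mod 17): 91·t ≡ 10 − 16 = -6 (mod 17).
    Reduce coefficients mod 17: 6·t ≡ 11 (mod 17).
    The inverse of 6 mod 17 is 3 (since 6·3 = 18 = 1·17 + 1), so t ≡ 3·11 = 33 ≡ 16 (mod 17).
    Then x = 16 + 91·16 = 1472, valid modulo lcm(91, 17) = 1547: x ≡ 1472 (mod 1547).
  Combine with x ≡ 8 (mod 19); new modulus lcm = 29393.
    Write x = 1472 + 1547·t and substitute into x ≡ 8 (mod 19): 1547·t ≡ 8 − 1472 = -1464 (mod 19).
    Reduce coefficients mod 19: 8·t ≡ 18 (mod 19).
    The inverse of 8 mod 19 is 12 (since 8·12 = 96 = 5·19 + 1), so t ≡ 12·18 = 216 ≡ 7 (mod 19).
    Then x = 1472 + 1547·7 = 12301, valid modulo lcm(1547, 19) = 29393: x ≡ 12301 (mod 29393).
Verify against each original: 12301 mod 7 = 2, 12301 mod 13 = 3, 12301 mod 17 = 10, 12301 mod 19 = 8.

x ≡ 12301 (mod 29393).


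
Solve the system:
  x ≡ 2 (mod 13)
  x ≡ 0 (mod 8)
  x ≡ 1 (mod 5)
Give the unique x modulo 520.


Moduli 13, 8, 5 are pairwise coprime; by CRT there is a unique solution modulo M = 13 · 8 · 5 = 520.
Solve pairwise, accumulating the modulus:
  Start with x ≡ 2 (mod 13).
  Combine with x ≡ 0 (mod 8): since gcd(13, 8) = 1, we get a unique residue mod 104.
    Write x = 2 + 13·t and substitute into x ≡ 0 (mod 8): 13·t ≡ 0 − 2 = -2 (mod 8).
    Reduce coefficients mod 8: 5·t ≡ 6 (mod 8).
    The inverse of 5 mod 8 is 5 (since 5·5 = 25 = 3·8 + 1), so t ≡ 5·6 = 30 ≡ 6 (mod 8).
    Then x = 2 + 13·6 = 80, valid modulo lcm(13, 8) = 104: x ≡ 80 (mod 104).
  Combine with x ≡ 1 (mod 5): since gcd(104, 5) = 1, we get a unique residue mod 520.
    Write x = 80 + 104·t and substitute into x ≡ 1 (mod 5): 104·t ≡ 1 − 80 = -79 (mod 5).
    Reduce coefficients mod 5: 4·t ≡ 1 (mod 5).
    The inverse of 4 mod 5 is 4 (since 4·4 = 16 = 3·5 + 1), so t ≡ 4·1 = 4 ≡ 4 (mod 5).
    Then x = 80 + 104·4 = 496, valid modulo lcm(104, 5) = 520: x ≡ 496 (mod 520).
Verify: 496 mod 13 = 2 ✓, 496 mod 8 = 0 ✓, 496 mod 5 = 1 ✓.

x ≡ 496 (mod 520).


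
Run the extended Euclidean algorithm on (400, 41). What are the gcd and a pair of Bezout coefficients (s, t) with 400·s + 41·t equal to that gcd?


Euclidean algorithm on (400, 41) — divide until remainder is 0:
  400 = 9 · 41 + 31
  41 = 1 · 31 + 10
  31 = 3 · 10 + 1
  10 = 10 · 1 + 0
gcd(400, 41) = 1.
Track Bezout coefficients alongside the remainders: start with r₀ = 400 = a·1 + b·0 (s = 1, t = 0) and r₁ = 41 = a·0 + b·1 (s = 0, t = 1); each new remainder r_{k+1} = r_{k-1} − q_k·r_k inherits s_{k+1} = s_{k-1} − q_k·s_k, t_{k+1} = t_{k-1} − q_k·t_k, so r_k = a·s_k + b·t_k at every step:
  q = 9: r = 31, s = 1 − 9·0 = 1, t = 0 − 9·1 = -9  (check: 400·1 + 41·(-9) = 31)
  q = 1: r = 10, s = 0 − 1·1 = -1, t = 1 − 1·(-9) = 10  (check: 400·(-1) + 41·10 = 10)
  q = 3: r = 1, s = 1 − 3·(-1) = 4, t = -9 − 3·10 = -39  (check: 400·4 + 41·(-39) = 1)
The row with r = 1 (the gcd) gives the Bezout coefficients s = 4, t = -39.
Result: 400 · (4) + 41 · (-39) = 1.

gcd(400, 41) = 1; s = 4, t = -39 (check: 400·4 + 41·(-39) = 1).


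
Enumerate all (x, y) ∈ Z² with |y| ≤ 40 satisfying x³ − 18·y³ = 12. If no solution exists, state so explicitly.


The equation is x³ - 18y³ = 12. For fixed y, x³ = 18·y³ + 12, so a solution requires the RHS to be a perfect cube.
Strategy: iterate y from -40 to 40, compute RHS = 18·y³ + 12, and check whether it is a (positive or negative) perfect cube.
Check small values of y:
  y = 0: RHS = 12 is not a perfect cube.
  y = 1: RHS = 30 is not a perfect cube.
  y = -1: RHS = -6 is not a perfect cube.
  y = 2: RHS = 156 is not a perfect cube.
  y = -2: RHS = -132 is not a perfect cube.
  y = 3: RHS = 498 is not a perfect cube.
  y = -3: RHS = -474 is not a perfect cube.
Continuing the search up to |y| = 40 finds no solutions either.
No (x, y) in the scanned range satisfies the equation.

No integer solutions with |y| ≤ 40.


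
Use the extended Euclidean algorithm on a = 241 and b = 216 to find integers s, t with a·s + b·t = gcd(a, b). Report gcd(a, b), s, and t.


Euclidean algorithm on (241, 216) — divide until remainder is 0:
  241 = 1 · 216 + 25
  216 = 8 · 25 + 16
  25 = 1 · 16 + 9
  16 = 1 · 9 + 7
  9 = 1 · 7 + 2
  7 = 3 · 2 + 1
  2 = 2 · 1 + 0
gcd(241, 216) = 1.
Track Bezout coefficients alongside the remainders: start with r₀ = 241 = a·1 + b·0 (s = 1, t = 0) and r₁ = 216 = a·0 + b·1 (s = 0, t = 1); each new remainder r_{k+1} = r_{k-1} − q_k·r_k inherits s_{k+1} = s_{k-1} − q_k·s_k, t_{k+1} = t_{k-1} − q_k·t_k, so r_k = a·s_k + b·t_k at every step:
  q = 1: r = 25, s = 1 − 1·0 = 1, t = 0 − 1·1 = -1  (check: 241·1 + 216·(-1) = 25)
  q = 8: r = 16, s = 0 − 8·1 = -8, t = 1 − 8·(-1) = 9  (check: 241·(-8) + 216·9 = 16)
  q = 1: r = 9, s = 1 − 1·(-8) = 9, t = -1 − 1·9 = -10  (check: 241·9 + 216·(-10) = 9)
  q = 1: r = 7, s = -8 − 1·9 = -17, t = 9 − 1·(-10) = 19  (check: 241·(-17) + 216·19 = 7)
  q = 1: r = 2, s = 9 − 1·(-17) = 26, t = -10 − 1·19 = -29  (check: 241·26 + 216·(-29) = 2)
  q = 3: r = 1, s = -17 − 3·26 = -95, t = 19 − 3·(-29) = 106  (check: 241·(-95) + 216·106 = 1)
The row with r = 1 (the gcd) gives the Bezout coefficients s = -95, t = 106.
Result: 241 · (-95) + 216 · (106) = 1.

gcd(241, 216) = 1; s = -95, t = 106 (check: 241·(-95) + 216·106 = 1).


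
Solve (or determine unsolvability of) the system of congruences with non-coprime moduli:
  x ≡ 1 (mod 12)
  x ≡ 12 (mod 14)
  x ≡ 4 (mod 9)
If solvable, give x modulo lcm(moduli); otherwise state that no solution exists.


Moduli 12, 14, 9 are not pairwise coprime, so CRT works modulo lcm(m_i) when all pairwise compatibility conditions hold.
Pairwise compatibility: gcd(m_i, m_j) must divide a_i - a_j for every pair.
Merge one congruence at a time:
  Start: x ≡ 1 (mod 12).
  Combine with x ≡ 12 (mod 14): gcd(12, 14) = 2, and 12 - 1 = 11 is NOT divisible by 2.
    ⇒ system is inconsistent (no integer solution).

No solution (the system is inconsistent).


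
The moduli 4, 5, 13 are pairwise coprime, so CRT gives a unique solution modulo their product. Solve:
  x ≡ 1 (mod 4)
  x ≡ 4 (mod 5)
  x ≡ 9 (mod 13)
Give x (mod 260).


Moduli 4, 5, 13 are pairwise coprime; by CRT there is a unique solution modulo M = 4 · 5 · 13 = 260.
Solve pairwise, accumulating the modulus:
  Start with x ≡ 1 (mod 4).
  Combine with x ≡ 4 (mod 5): since gcd(4, 5) = 1, we get a unique residue mod 20.
    Write x = 1 + 4·t and substitute into x ≡ 4 (mod 5): 4·t ≡ 4 − 1 = 3 (mod 5).
    The inverse of 4 mod 5 is 4 (since 4·4 = 16 = 3·5 + 1), so t ≡ 4·3 = 12 ≡ 2 (mod 5).
    Then x = 1 + 4·2 = 9, valid modulo lcm(4, 5) = 20: x ≡ 9 (mod 20).
  Combine with x ≡ 9 (mod 13): since gcd(20, 13) = 1, we get a unique residue mod 260.
    Write x = 9 + 20·t and substitute into x ≡ 9 (mod 13): 20·t ≡ 9 − 9 = 0 (mod 13).
    Reduce coefficients mod 13: 7·t ≡ 0 (mod 13).
    The inverse of 7 mod 13 is 2 (since 7·2 = 14 = 1·13 + 1), so t ≡ 2·0 = 0 ≡ 0 (mod 13).
    Then x = 9 + 20·0 = 9, valid modulo lcm(20, 13) = 260: x ≡ 9 (mod 260).
Verify: 9 mod 4 = 1 ✓, 9 mod 5 = 4 ✓, 9 mod 13 = 9 ✓.

x ≡ 9 (mod 260).


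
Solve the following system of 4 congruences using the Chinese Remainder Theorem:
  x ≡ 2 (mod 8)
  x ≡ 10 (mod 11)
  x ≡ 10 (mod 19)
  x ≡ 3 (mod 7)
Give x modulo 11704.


Product of moduli M = 8 · 11 · 19 · 7 = 11704.
Merge one congruence at a time:
  Start: x ≡ 2 (mod 8).
  Combine with x ≡ 10 (mod 11); new modulus lcm = 88.
    Write x = 2 + 8·t and substitute into x ≡ 10 (mod 11): 8·t ≡ 10 − 2 = 8 (mod 11).
    The inverse of 8 mod 11 is 7 (since 8·7 = 56 = 5·11 + 1), so t ≡ 7·8 = 56 ≡ 1 (mod 11).
    Then x = 2 + 8·1 = 10, valid modulo lcm(8, 11) = 88: x ≡ 10 (mod 88).
  Combine with x ≡ 10 (mod 19); new modulus lcm = 1672.
    Write x = 10 + 88·t and substitute into x ≡ 10 (mod 19): 88·t ≡ 10 − 10 = 0 (mod 19).
    Reduce coefficients mod 19: 12·t ≡ 0 (mod 19).
    The inverse of 12 mod 19 is 8 (since 12·8 = 96 = 5·19 + 1), so t ≡ 8·0 = 0 ≡ 0 (mod 19).
    Then x = 10 + 88·0 = 10, valid modulo lcm(88, 19) = 1672: x ≡ 10 (mod 1672).
  Combine with x ≡ 3 (mod 7); new modulus lcm = 11704.
    Write x = 10 + 1672·t and substitute into x ≡ 3 (mod 7): 1672·t ≡ 3 − 10 = -7 (mod 7).
    Reduce coefficients mod 7: 6·t ≡ 0 (mod 7).
    The inverse of 6 mod 7 is 6 (since 6·6 = 36 = 5·7 + 1), so t ≡ 6·0 = 0 ≡ 0 (mod 7).
    Then x = 10 + 1672·0 = 10, valid modulo lcm(1672, 7) = 11704: x ≡ 10 (mod 11704).
Verify against each original: 10 mod 8 = 2, 10 mod 11 = 10, 10 mod 19 = 10, 10 mod 7 = 3.

x ≡ 10 (mod 11704).
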